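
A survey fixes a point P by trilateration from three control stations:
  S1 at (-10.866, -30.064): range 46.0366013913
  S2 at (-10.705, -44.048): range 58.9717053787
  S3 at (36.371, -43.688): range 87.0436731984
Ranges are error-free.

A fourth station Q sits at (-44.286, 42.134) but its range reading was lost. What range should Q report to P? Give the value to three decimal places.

33.548

eq1: (x + 10.866)² + (y + 30.064)² = 46.0366013913²
eq2: (x + 10.705)² + (y + 44.048)² = 58.9717053787²
eq3: (x − 36.371)² + (y + 43.688)² = 87.0436731984²
eq1−eq3, eq1−eq2 (x²,y² cancel):
  94.474·x − 27.248·y = -3247.655443
  0.322·x − 27.968·y = -325.384091
det = 94.474·-27.968 − -27.248·0.322 = -2633.474976
x = (-3247.655443·-27.968 − -27.248·-325.384091) / -2633.474976 = -31.124033
y = (94.474·-325.384091 − -3247.655443·0.322) / -2633.474976 = 11.275821
|P − Q| = √((-31.124033 − -44.286)² + (11.275821 − 42.134)²) = 33.547945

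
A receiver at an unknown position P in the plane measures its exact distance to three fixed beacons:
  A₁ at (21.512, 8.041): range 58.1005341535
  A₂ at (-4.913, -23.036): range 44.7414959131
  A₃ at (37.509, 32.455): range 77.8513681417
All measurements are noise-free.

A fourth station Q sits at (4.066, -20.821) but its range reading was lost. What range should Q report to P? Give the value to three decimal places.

50.161

eq1: (x − 21.512)² + (y − 8.041)² = 58.1005341535²
eq2: (x + 4.913)² + (y + 23.036)² = 44.7414959131²
eq3: (x − 37.509)² + (y − 32.455)² = 77.8513681417²
eq1−eq3, eq1−eq2 (x²,y² cancel):
  31.994·x + 48.828·y = -752.335172
  -52.850·x − 62.154·y = 1401.241652
det = 31.994·-62.154 − 48.828·-52.850 = 592.004724
x = (-752.335172·-62.154 − 48.828·1401.241652) / 592.004724 = -36.586173
y = (31.994·1401.241652 − -752.335172·-52.850) / 592.004724 = 8.564816
|P − Q| = √((-36.586173 − 4.066)² + (8.564816 − -20.821)²) = 50.160994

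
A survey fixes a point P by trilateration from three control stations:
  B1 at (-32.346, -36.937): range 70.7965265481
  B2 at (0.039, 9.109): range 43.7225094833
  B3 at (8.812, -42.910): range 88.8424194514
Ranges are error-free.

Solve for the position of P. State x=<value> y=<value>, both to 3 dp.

x=-36.071 y=33.761

eq1: (x + 32.346)² + (y + 36.937)² = 70.7965265481²
eq2: (x − 0.039)² + (y − 9.109)² = 43.7225094833²
eq3: (x − 8.812)² + (y + 42.910)² = 88.8424194514²
eq2−eq3, eq2−eq1 (x²,y² cancel):
  17.546·x − 104.038·y = -4145.373616
  -64.770·x − 92.092·y = -772.860053
det = 17.546·-92.092 − -104.038·-64.770 = -8354.387492
x = (-4145.373616·-92.092 − -104.038·-772.860053) / -8354.387492 = -36.070739
y = (17.546·-772.860053 − -4145.373616·-64.770) / -8354.387492 = 33.761476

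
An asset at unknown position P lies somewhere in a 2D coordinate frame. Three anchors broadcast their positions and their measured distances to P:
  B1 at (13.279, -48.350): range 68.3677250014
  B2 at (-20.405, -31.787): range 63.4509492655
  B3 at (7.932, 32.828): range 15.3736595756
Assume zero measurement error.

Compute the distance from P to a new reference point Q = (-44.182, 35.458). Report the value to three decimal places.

eq1: (x − 13.279)² + (y + 48.350)² = 68.3677250014²
eq2: (x + 20.405)² + (y + 31.787)² = 63.4509492655²
eq3: (x − 7.932)² + (y − 32.828)² = 15.3736595756²
eq3−eq2, eq3−eq1 (x²,y² cancel):
  -56.674·x − 129.230·y = -3503.490368
  10.694·x − 162.356·y = -3064.336280
det = -56.674·-162.356 − -129.230·10.694 = 10583.349564
x = (-3503.490368·-162.356 − -129.230·-3064.336280) / 10583.349564 = 16.328338
y = (-56.674·-3064.336280 − -3503.490368·10.694) / 10583.349564 = 19.949688
|P − Q| = √((16.328338 − -44.182)² + (19.949688 − 35.458)²) = 62.466060

62.466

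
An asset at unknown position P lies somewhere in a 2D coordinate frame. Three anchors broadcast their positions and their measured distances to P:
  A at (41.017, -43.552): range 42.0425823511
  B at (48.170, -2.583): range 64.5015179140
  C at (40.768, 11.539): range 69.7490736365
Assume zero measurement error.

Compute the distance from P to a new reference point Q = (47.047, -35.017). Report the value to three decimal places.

48.955

eq1: (x − 41.017)² + (y + 43.552)² = 42.0425823511²
eq2: (x − 48.170)² + (y + 2.583)² = 64.5015179140²
eq3: (x − 40.768)² + (y − 11.539)² = 69.7490736365²
eq2−eq3, eq2−eq1 (x²,y² cancel):
  -14.804·x + 28.244·y = -1236.329904
  -14.306·x − 81.938·y = 3645.017286
det = -14.804·-81.938 − 28.244·-14.306 = 1617.068816
x = (-1236.329904·-81.938 − 28.244·3645.017286) / 1617.068816 = -1.018799
y = (-14.804·3645.017286 − -1236.329904·-14.306) / 1617.068816 = -44.307188
|P − Q| = √((-1.018799 − 47.047)² + (-44.307188 − -35.017)²) = 48.955374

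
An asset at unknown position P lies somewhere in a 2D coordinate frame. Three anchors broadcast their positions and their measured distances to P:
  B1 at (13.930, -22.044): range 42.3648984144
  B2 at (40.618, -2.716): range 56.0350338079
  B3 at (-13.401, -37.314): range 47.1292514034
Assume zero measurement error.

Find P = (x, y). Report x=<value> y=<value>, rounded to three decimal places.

eq1: (x − 13.930)² + (y + 22.044)² = 42.3648984144²
eq2: (x − 40.618)² + (y + 2.716)² = 56.0350338079²
eq3: (x + 13.401)² + (y + 37.314)² = 47.1292514034²
eq1−eq3, eq1−eq2 (x²,y² cancel):
  -54.662·x − 30.540·y = 465.556841
  53.376·x + 38.656·y = -367.924652
det = -54.662·38.656 − -30.540·53.376 = -482.911232
x = (465.556841·38.656 − -30.540·-367.924652) / -482.911232 = -13.998735
y = (-54.662·-367.924652 − 465.556841·53.376) / -482.911232 = 9.811461

x=-13.999 y=9.811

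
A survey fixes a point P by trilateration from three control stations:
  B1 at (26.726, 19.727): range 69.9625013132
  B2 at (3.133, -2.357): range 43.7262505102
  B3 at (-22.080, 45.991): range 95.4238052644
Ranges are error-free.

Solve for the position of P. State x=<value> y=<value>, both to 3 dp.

eq1: (x − 26.726)² + (y − 19.727)² = 69.9625013132²
eq2: (x − 3.133)² + (y + 2.357)² = 43.7262505102²
eq3: (x + 22.080)² + (y − 45.991)² = 95.4238052644²
eq1−eq2, eq1−eq3 (x²,y² cancel):
  -47.186·x − 44.168·y = 1894.704139
  -97.612·x + 52.528·y = -2711.686145
det = -47.186·52.528 − -44.168·-97.612 = -6789.913024
x = (1894.704139·52.528 − -44.168·-2711.686145) / -6789.913024 = 2.981590
y = (-47.186·-2711.686145 − 1894.704139·-97.612) / -6789.913024 = -46.082988

x=2.982 y=-46.083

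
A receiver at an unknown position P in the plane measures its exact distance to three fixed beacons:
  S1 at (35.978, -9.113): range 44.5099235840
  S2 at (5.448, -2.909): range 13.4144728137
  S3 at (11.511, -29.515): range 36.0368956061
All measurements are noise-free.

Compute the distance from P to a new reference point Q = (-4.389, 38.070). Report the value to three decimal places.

36.974

eq1: (x − 35.978)² + (y + 9.113)² = 44.5099235840²
eq2: (x − 5.448)² + (y + 2.909)² = 13.4144728137²
eq3: (x − 11.511)² + (y + 29.515)² = 36.0368956061²
eq3−eq2, eq3−eq1 (x²,y² cancel):
  -12.126·x + 53.212·y = 153.214403
  48.934·x + 40.804·y = -308.650546
det = -12.126·40.804 − 53.212·48.934 = -3098.665312
x = (153.214403·40.804 − 53.212·-308.650546) / -3098.665312 = -7.317884
y = (-12.126·-308.650546 − 153.214403·48.934) / -3098.665312 = 1.211714
|P − Q| = √((-7.317884 − -4.389)² + (1.211714 − 38.070)²) = 36.974472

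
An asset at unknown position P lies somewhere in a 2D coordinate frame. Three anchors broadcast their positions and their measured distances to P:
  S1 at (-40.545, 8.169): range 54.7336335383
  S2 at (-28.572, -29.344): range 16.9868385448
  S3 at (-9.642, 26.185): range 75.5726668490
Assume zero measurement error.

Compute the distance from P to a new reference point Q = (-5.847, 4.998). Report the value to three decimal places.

eq1: (x + 40.545)² + (y − 8.169)² = 54.7336335383²
eq2: (x + 28.572)² + (y + 29.344)² = 16.9868385448²
eq3: (x + 9.642)² + (y − 26.185)² = 75.5726668490²
eq3−eq2, eq3−eq1 (x²,y² cancel):
  -37.860·x − 111.058·y = 6321.482422
  -61.806·x − 36.032·y = 3647.464531
det = -37.860·-36.032 − -111.058·-61.806 = -5499.879228
x = (6321.482422·-36.032 − -111.058·3647.464531) / -5499.879228 = -32.237883
y = (-37.860·3647.464531 − 6321.482422·-61.806) / -5499.879228 = -45.930560
|P − Q| = √((-32.237883 − -5.847)² + (-45.930560 − 4.998)²) = 57.360238

57.360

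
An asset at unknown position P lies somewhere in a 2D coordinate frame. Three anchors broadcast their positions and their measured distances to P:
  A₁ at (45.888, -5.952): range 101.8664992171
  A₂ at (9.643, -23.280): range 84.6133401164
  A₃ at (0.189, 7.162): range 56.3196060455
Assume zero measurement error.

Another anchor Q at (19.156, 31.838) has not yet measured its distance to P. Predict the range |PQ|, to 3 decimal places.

eq1: (x − 45.888)² + (y + 5.952)² = 101.8664992171²
eq2: (x − 9.643)² + (y + 23.280)² = 84.6133401164²
eq3: (x − 0.189)² + (y − 7.162)² = 56.3196060455²
eq3−eq1, eq3−eq2 (x²,y² cancel):
  91.398·x − 26.228·y = -5115.080755
  18.908·x − 60.884·y = -3403.903417
det = 91.398·-60.884 − -26.228·18.908 = -5068.756808
x = (-5115.080755·-60.884 − -26.228·-3403.903417) / -5068.756808 = -43.827117
y = (91.398·-3403.903417 − -5115.080755·18.908) / -5068.756808 = 42.297160
|P − Q| = √((-43.827117 − 19.156)² + (42.297160 − 31.838)²) = 63.845650

63.846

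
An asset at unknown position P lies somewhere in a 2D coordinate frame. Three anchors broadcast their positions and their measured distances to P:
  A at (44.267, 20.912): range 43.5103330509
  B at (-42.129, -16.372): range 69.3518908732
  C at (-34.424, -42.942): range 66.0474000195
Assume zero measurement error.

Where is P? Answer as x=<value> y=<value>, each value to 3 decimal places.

x=27.169 y=-19.098

eq1: (x − 44.267)² + (y − 20.912)² = 43.5103330509²
eq2: (x + 42.129)² + (y + 16.372)² = 69.3518908732²
eq3: (x + 34.424)² + (y + 42.942)² = 66.0474000195²
eq3−eq2, eq3−eq1 (x²,y² cancel):
  -15.410·x + 53.140·y = -1433.557833
  157.382·x + 127.708·y = 1836.961860
det = -15.410·127.708 − 53.140·157.382 = -10331.259760
x = (-1433.557833·127.708 − 53.140·1836.961860) / -10331.259760 = 27.169287
y = (-15.410·1836.961860 − -1433.557833·157.382) / -10331.259760 = -19.098215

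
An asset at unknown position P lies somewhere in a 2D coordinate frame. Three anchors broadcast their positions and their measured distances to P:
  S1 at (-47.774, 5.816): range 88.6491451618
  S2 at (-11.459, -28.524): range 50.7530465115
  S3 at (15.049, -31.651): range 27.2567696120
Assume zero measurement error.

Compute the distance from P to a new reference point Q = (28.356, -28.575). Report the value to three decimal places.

15.145

eq1: (x + 47.774)² + (y − 5.816)² = 88.6491451618²
eq2: (x + 11.459)² + (y + 28.524)² = 50.7530465115²
eq3: (x − 15.049)² + (y + 31.651)² = 27.2567696120²
eq2−eq3, eq2−eq1 (x²,y² cancel):
  53.016·x − 6.254·y = 2116.271186
  -72.630·x + 68.680·y = -3911.545533
det = 53.016·68.680 − -6.254·-72.630 = 3186.910860
x = (2116.271186·68.680 − -6.254·-3911.545533) / 3186.910860 = 37.930995
y = (53.016·-3911.545533 − 2116.271186·-72.630) / 3186.910860 = -16.840672
|P − Q| = √((37.930995 − 28.356)² + (-16.840672 − -28.575)²) = 15.145130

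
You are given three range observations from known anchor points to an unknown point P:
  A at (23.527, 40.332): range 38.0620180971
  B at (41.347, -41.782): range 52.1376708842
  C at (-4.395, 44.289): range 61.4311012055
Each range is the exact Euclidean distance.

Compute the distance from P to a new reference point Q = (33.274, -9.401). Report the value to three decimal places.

23.628

eq1: (x − 23.527)² + (y − 40.332)² = 38.0620180971²
eq2: (x − 41.347)² + (y + 41.782)² = 52.1376708842²
eq3: (x + 4.395)² + (y − 44.289)² = 61.4311012055²
eq3−eq1, eq3−eq2 (x²,y² cancel):
  55.844·x − 7.914·y = 2524.421381
  91.484·x − 172.142·y = 2529.921857
det = 55.844·-172.142 − -7.914·91.484 = -8889.093472
x = (2524.421381·-172.142 − -7.914·2529.921857) / -8889.093472 = 46.634355
y = (55.844·2529.921857 − 2524.421381·91.484) / -8889.093472 = 10.086879
|P − Q| = √((46.634355 − 33.274)² + (10.086879 − -9.401)²) = 23.627876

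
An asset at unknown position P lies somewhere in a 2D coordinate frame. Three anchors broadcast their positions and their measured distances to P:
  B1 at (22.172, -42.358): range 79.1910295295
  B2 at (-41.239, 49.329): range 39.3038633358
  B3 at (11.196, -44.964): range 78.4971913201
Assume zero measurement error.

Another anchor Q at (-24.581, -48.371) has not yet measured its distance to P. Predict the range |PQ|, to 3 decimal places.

82.053

eq1: (x − 22.172)² + (y + 42.358)² = 79.1910295295²
eq2: (x + 41.239)² + (y − 49.329)² = 39.3038633358²
eq3: (x − 11.196)² + (y + 44.964)² = 78.4971913201²
eq2−eq3, eq2−eq1 (x²,y² cancel):
  104.870·x − 188.586·y = -6603.909022
  126.822·x − 183.374·y = -6574.633099
det = 104.870·-183.374 − -188.586·126.822 = 4686.422312
x = (-6603.909022·-183.374 − -188.586·-6574.633099) / 4686.422312 = -6.166441
y = (104.870·-6574.633099 − -6603.909022·126.822) / 4686.422312 = 31.588954
|P − Q| = √((-6.166441 − -24.581)² + (31.588954 − -48.371)²) = 82.052972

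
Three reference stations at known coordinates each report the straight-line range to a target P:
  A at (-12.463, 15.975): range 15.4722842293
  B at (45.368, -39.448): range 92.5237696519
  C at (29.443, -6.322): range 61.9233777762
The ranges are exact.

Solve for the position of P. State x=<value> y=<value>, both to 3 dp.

eq1: (x + 12.463)² + (y − 15.975)² = 15.4722842293²
eq2: (x − 45.368)² + (y + 39.448)² = 92.5237696519²
eq3: (x − 29.443)² + (y + 6.322)² = 61.9233777762²
eq2−eq3, eq2−eq1 (x²,y² cancel):
  -31.850·x + 66.252·y = 2018.601040
  -115.662·x + 110.846·y = 5117.383237
det = -31.850·110.846 − 66.252·-115.662 = 4132.393724
x = (2018.601040·110.846 − 66.252·5117.383237) / 4132.393724 = -27.897396
y = (-31.850·5117.383237 − 2018.601040·-115.662) / 4132.393724 = 17.057130

x=-27.897 y=17.057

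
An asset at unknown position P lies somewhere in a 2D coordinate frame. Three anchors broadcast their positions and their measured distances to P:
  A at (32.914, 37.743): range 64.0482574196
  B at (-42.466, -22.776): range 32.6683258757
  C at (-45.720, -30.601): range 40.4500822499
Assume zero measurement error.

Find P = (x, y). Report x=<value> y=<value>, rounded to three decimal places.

eq1: (x − 32.914)² + (y − 37.743)² = 64.0482574196²
eq2: (x + 42.466)² + (y + 22.776)² = 32.6683258757²
eq3: (x + 45.720)² + (y + 30.601)² = 40.4500822499²
eq1−eq3, eq1−eq2 (x²,y² cancel):
  -157.268·x − 136.688·y = 2984.844280
  -150.760·x − 121.038·y = 2849.201650
det = -157.268·-121.038 − -136.688·-150.760 = -1571.678696
x = (2984.844280·-121.038 − -136.688·2849.201650) / -1571.678696 = -17.924843
y = (-157.268·2849.201650 − 2984.844280·-150.760) / -1571.678696 = -1.213275

x=-17.925 y=-1.213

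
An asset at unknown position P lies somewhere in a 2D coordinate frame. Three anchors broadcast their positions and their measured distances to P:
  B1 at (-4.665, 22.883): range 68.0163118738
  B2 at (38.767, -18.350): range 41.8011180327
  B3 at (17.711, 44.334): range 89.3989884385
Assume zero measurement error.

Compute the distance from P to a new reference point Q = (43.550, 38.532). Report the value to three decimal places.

90.944

eq1: (x + 4.665)² + (y − 22.883)² = 68.0163118738²
eq2: (x − 38.767)² + (y + 18.350)² = 41.8011180327²
eq3: (x − 17.711)² + (y − 44.334)² = 89.3989884385²
eq3−eq1, eq3−eq2 (x²,y² cancel):
  -44.752·x − 42.902·y = 1632.171290
  42.112·x − 125.368·y = 5805.265377
det = -44.752·-125.368 − -42.902·42.112 = 7417.157760
x = (1632.171290·-125.368 − -42.902·5805.265377) / 7417.157760 = 5.990899
y = (-44.752·5805.265377 − 1632.171290·42.112) / 7417.157760 = -44.293413
|P − Q| = √((5.990899 − 43.550)² + (-44.293413 − 38.532)²) = 90.943582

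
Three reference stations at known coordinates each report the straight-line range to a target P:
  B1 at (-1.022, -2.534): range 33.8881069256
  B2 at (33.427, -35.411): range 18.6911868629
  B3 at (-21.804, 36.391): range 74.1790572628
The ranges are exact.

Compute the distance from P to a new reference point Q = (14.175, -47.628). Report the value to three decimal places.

eq1: (x + 1.022)² + (y + 2.534)² = 33.8881069256²
eq2: (x − 33.427)² + (y + 35.411)² = 18.6911868629²
eq3: (x + 21.804)² + (y − 36.391)² = 74.1790572628²
eq3−eq1, eq3−eq2 (x²,y² cancel):
  41.564·x − 77.850·y = 2561.875088
  110.462·x − 143.604·y = 5724.756023
det = 41.564·-143.604 − -77.850·110.462 = 2630.710044
x = (2561.875088·-143.604 − -77.850·5724.756023) / 2630.710044 = 29.564925
y = (41.564·5724.756023 − 2561.875088·110.462) / 2630.710044 = -17.123167
|P − Q| = √((29.564925 − 14.175)² + (-17.123167 − -47.628)²) = 34.167158

34.167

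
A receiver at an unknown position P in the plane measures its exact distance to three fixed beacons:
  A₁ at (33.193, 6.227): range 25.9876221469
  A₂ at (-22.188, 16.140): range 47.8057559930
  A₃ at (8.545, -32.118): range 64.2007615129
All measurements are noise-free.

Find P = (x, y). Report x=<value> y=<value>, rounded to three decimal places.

eq1: (x − 33.193)² + (y − 6.227)² = 25.9876221469²
eq2: (x + 22.188)² + (y − 16.140)² = 47.8057559930²
eq3: (x − 8.545)² + (y + 32.118)² = 64.2007615129²
eq3−eq1, eq3−eq2 (x²,y² cancel):
  49.296·x + 76.690·y = 3482.349103
  -61.466·x + 96.516·y = 1484.571468
det = 49.296·96.516 − 76.690·-61.466 = 9471.680276
x = (3482.349103·96.516 − 76.690·1484.571468) / 9471.680276 = 23.464751
y = (49.296·1484.571468 − 3482.349103·-61.466) / 9471.680276 = 30.325085

x=23.465 y=30.325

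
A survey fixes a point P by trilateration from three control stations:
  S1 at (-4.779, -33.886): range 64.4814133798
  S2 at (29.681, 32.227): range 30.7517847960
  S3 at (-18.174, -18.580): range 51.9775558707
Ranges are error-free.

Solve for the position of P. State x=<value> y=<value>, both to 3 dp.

x=-1.021 y=30.486

eq1: (x + 4.779)² + (y + 33.886)² = 64.4814133798²
eq2: (x − 29.681)² + (y − 32.227)² = 30.7517847960²
eq3: (x + 18.174)² + (y + 18.580)² = 51.9775558707²
eq1−eq3, eq1−eq2 (x²,y² cancel):
  -26.790·x + 30.612·y = 960.597196
  68.920·x + 132.226·y = 3960.621856
det = -26.790·132.226 − 30.612·68.920 = -5652.113580
x = (960.597196·132.226 − 30.612·3960.621856) / -5652.113580 = -1.021453
y = (-26.790·3960.621856 − 960.597196·68.920) / -5652.113580 = 30.485838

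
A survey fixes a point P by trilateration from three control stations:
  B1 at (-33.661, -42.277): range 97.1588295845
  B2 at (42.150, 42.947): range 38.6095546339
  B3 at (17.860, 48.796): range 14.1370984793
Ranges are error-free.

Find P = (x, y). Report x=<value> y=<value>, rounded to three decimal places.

x=3.795 y=47.372

eq1: (x + 33.661)² + (y + 42.277)² = 97.1588295845²
eq2: (x − 42.150)² + (y − 42.947)² = 38.6095546339²
eq3: (x − 17.860)² + (y − 48.796)² = 14.1370984793²
eq1−eq2, eq1−eq3 (x²,y² cancel):
  151.622·x + 170.448·y = 8649.800116
  103.042·x + 182.146·y = 9019.602179
det = 151.622·182.146 − 170.448·103.042 = 10054.037996
x = (8649.800116·182.146 − 170.448·9019.602179) / 10054.037996 = 3.794827
y = (151.622·9019.602179 − 8649.800116·103.042) / 10054.037996 = 47.371754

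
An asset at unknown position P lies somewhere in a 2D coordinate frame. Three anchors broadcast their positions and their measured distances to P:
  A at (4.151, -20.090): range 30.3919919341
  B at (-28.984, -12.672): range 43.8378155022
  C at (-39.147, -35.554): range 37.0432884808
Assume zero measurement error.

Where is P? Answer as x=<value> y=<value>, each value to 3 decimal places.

eq1: (x − 4.151)² + (y + 20.090)² = 30.3919919341²
eq2: (x + 28.984)² + (y + 12.672)² = 43.8378155022²
eq3: (x + 39.147)² + (y + 35.554)² = 37.0432884808²
eq1−eq2, eq1−eq3 (x²,y² cancel):
  -66.270·x + 14.836·y = -418.267955
  -86.596·x − 30.928·y = 1927.203576
det = -66.270·-30.928 − 14.836·-86.596 = 3334.336816
x = (-418.267955·-30.928 − 14.836·1927.203576) / 3334.336816 = -4.695327
y = (-66.270·1927.203576 − -418.267955·-86.596) / 3334.336816 = -49.166033

x=-4.695 y=-49.166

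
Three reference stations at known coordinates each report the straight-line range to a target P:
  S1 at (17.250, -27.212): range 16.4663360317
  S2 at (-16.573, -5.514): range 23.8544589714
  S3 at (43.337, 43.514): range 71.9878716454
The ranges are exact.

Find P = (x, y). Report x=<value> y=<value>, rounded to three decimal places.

eq1: (x − 17.250)² + (y + 27.212)² = 16.4663360317²
eq2: (x + 16.573)² + (y + 5.514)² = 23.8544589714²
eq3: (x − 43.337)² + (y − 43.514)² = 71.9878716454²
eq3−eq2, eq3−eq1 (x²,y² cancel):
  -119.820·x − 98.056·y = 1146.723211
  -52.174·x − 141.452·y = 2177.605121
det = -119.820·-141.452 − -98.056·-52.174 = 11832.804896
x = (1146.723211·-141.452 − -98.056·2177.605121) / 11832.804896 = 4.337176
y = (-119.820·2177.605121 − 1146.723211·-52.174) / 11832.804896 = -16.994408

x=4.337 y=-16.994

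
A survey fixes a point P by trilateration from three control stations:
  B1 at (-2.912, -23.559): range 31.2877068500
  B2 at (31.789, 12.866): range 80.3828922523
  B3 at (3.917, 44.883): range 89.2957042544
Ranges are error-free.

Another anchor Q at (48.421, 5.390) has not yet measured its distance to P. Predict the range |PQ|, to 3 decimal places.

eq1: (x + 2.912)² + (y + 23.559)² = 31.2877068500²
eq2: (x − 31.789)² + (y − 12.866)² = 80.3828922523²
eq3: (x − 3.917)² + (y − 44.883)² = 89.2957042544²
eq1−eq2, eq1−eq3 (x²,y² cancel):
  69.402·x + 72.850·y = -4869.920515
  13.658·x + 136.884·y = -5528.481845
det = 69.402·136.884 − 72.850·13.658 = 8505.038068
x = (-4869.920515·136.884 − 72.850·-5528.481845) / 8505.038068 = -31.024470
y = (69.402·-5528.481845 − -4869.920515·13.658) / 8505.038068 = -37.292522
|P − Q| = √((-31.024470 − 48.421)² + (-37.292522 − 5.390)²) = 90.185256

90.185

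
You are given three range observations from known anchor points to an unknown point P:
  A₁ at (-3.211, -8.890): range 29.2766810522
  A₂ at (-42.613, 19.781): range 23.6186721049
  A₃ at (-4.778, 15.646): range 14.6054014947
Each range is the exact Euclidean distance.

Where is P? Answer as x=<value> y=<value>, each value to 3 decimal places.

eq1: (x + 3.211)² + (y + 8.890)² = 29.2766810522²
eq2: (x + 42.613)² + (y − 19.781)² = 23.6186721049²
eq3: (x + 4.778)² + (y − 15.646)² = 14.6054014947²
eq2−eq3, eq2−eq1 (x²,y² cancel):
  75.670·x − 8.270·y = -1595.005211
  78.804·x − 57.342·y = -2417.095490
det = 75.670·-57.342 − -8.270·78.804 = -3687.360060
x = (-1595.005211·-57.342 − -8.270·-2417.095490) / -3687.360060 = -19.382813
y = (75.670·-2417.095490 − -1595.005211·78.804) / -3687.360060 = 15.514846

x=-19.383 y=15.515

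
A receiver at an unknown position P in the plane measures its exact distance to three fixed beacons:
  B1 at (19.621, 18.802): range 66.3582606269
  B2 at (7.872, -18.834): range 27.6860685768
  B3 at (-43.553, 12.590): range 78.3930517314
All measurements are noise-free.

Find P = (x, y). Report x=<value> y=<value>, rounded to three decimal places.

x=7.940 y=-46.520

eq1: (x − 19.621)² + (y − 18.802)² = 66.3582606269²
eq2: (x − 7.872)² + (y + 18.834)² = 27.6860685768²
eq3: (x + 43.553)² + (y − 12.590)² = 78.3930517314²
eq3−eq2, eq3−eq1 (x²,y² cancel):
  102.850·x − 62.848·y = 3740.268198
  126.348·x + 12.424·y = 425.178742
det = 102.850·12.424 − -62.848·126.348 = 9218.527504
x = (3740.268198·12.424 − -62.848·425.178742) / 9218.527504 = 7.939525
y = (102.850·425.178742 − 3740.268198·126.348) / 9218.527504 = -46.519986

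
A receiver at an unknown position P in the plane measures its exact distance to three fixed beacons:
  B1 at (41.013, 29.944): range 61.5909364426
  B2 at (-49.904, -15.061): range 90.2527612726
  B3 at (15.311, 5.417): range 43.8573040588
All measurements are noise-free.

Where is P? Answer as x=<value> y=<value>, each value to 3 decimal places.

eq1: (x − 41.013)² + (y − 29.944)² = 61.5909364426²
eq2: (x + 49.904)² + (y + 15.061)² = 90.2527612726²
eq3: (x − 15.311)² + (y − 5.417)² = 43.8573040588²
eq3−eq1, eq3−eq2 (x²,y² cancel):
  51.404·x + 49.054·y = 444.958362
  -130.430·x − 40.956·y = -3768.625471
det = 51.404·-40.956 − 49.054·-130.430 = 4292.810996
x = (444.958362·-40.956 − 49.054·-3768.625471) / 4292.810996 = 38.818956
y = (51.404·-3768.625471 − 444.958362·-130.430) / 4292.810996 = -31.607845

x=38.819 y=-31.608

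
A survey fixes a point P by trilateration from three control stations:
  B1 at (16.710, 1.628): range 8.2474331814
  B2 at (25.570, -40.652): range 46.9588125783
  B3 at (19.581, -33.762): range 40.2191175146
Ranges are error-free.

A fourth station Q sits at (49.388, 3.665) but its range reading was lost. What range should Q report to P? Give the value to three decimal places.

eq1: (x − 16.710)² + (y − 1.628)² = 8.2474331814²
eq2: (x − 25.570)² + (y + 40.652)² = 46.9588125783²
eq3: (x − 19.581)² + (y + 33.762)² = 40.2191175146²
eq2−eq1, eq2−eq3 (x²,y² cancel):
  -17.720·x + 84.560·y = 112.574405
  -11.978·x + 13.780·y = -195.569134
det = -17.720·13.780 − 84.560·-11.978 = 768.678080
x = (112.574405·13.780 − 84.560·-195.569134) / 768.678080 = 23.532089
y = (-17.720·-195.569134 − 112.574405·-11.978) / 768.678080 = 6.262571
|P − Q| = √((23.532089 − 49.388)² + (6.262571 − 3.665)²) = 25.986063

25.986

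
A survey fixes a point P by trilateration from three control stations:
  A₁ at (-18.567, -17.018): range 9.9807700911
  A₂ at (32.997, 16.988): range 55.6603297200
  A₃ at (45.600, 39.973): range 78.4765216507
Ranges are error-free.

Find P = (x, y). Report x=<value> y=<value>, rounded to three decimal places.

eq1: (x + 18.567)² + (y + 17.018)² = 9.9807700911²
eq2: (x − 32.997)² + (y − 16.988)² = 55.6603297200²
eq3: (x − 45.600)² + (y − 39.973)² = 78.4765216507²
eq2−eq3, eq2−eq1 (x²,y² cancel):
  25.206·x + 45.970·y = -760.685570
  -103.128·x − 68.012·y = 2255.408193
det = 25.206·-68.012 − 45.970·-103.128 = 3026.483688
x = (-760.685570·-68.012 − 45.970·2255.408193) / 3026.483688 = -17.163604
y = (25.206·2255.408193 − -760.685570·-103.128) / 3026.483688 = -7.136388

x=-17.164 y=-7.136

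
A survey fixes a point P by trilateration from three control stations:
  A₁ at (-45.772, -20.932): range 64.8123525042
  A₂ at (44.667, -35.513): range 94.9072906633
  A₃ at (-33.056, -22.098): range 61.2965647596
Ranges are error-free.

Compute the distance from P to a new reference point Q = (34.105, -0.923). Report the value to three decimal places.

63.305

eq1: (x + 45.772)² + (y + 20.932)² = 64.8123525042²
eq2: (x − 44.667)² + (y + 35.513)² = 94.9072906633²
eq3: (x + 33.056)² + (y + 22.098)² = 61.2965647596²
eq1−eq3, eq1−eq2 (x²,y² cancel):
  25.432·x − 2.332·y = -508.831682
  180.878·x − 29.162·y = -4083.663334
det = 25.432·-29.162 − -2.332·180.878 = -319.840488
x = (-508.831682·-29.162 − -2.332·-4083.663334) / -319.840488 = -16.619055
y = (25.432·-4083.663334 − -508.831682·180.878) / -319.840488 = 36.953636
|P − Q| = √((-16.619055 − 34.105)² + (36.953636 − -0.923)²) = 63.305365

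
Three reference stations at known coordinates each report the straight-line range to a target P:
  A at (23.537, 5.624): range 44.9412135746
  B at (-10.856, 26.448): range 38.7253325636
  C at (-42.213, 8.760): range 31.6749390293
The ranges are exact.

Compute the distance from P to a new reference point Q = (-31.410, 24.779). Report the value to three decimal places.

38.802

eq1: (x − 23.537)² + (y − 5.624)² = 44.9412135746²
eq2: (x + 10.856)² + (y − 26.448)² = 38.7253325636²
eq3: (x + 42.213)² + (y − 8.760)² = 31.6749390293²
eq1−eq2, eq1−eq3 (x²,y² cancel):
  -68.786·x + 41.648·y = 751.790990
  -131.500·x + 6.272·y = 2289.466139
det = -68.786·6.272 − 41.648·-131.500 = 5045.286208
x = (751.790990·6.272 − 41.648·2289.466139) / 5045.286208 = -17.964581
y = (-68.786·2289.466139 − 751.790990·-131.500) / 5045.286208 = -11.619302
|P − Q| = √((-17.964581 − -31.410)² + (-11.619302 − 24.779)²) = 38.802264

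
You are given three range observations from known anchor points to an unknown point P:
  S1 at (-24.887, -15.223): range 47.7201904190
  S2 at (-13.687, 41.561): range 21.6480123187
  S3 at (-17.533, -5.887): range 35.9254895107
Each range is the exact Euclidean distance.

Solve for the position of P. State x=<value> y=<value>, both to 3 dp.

x=0.483 y=25.195

eq1: (x + 24.887)² + (y + 15.223)² = 47.7201904190²
eq2: (x + 13.687)² + (y − 41.561)² = 21.6480123187²
eq3: (x + 17.533)² + (y + 5.887)² = 35.9254895107²
eq1−eq3, eq1−eq2 (x²,y² cancel):
  14.708·x + 18.672·y = 477.536137
  22.400·x + 113.568·y = 2872.128328
det = 14.708·113.568 − 18.672·22.400 = 1252.105344
x = (477.536137·113.568 − 18.672·2872.128328) / 1252.105344 = 0.482742
y = (14.708·2872.128328 − 477.536137·22.400) / 1252.105344 = 25.194728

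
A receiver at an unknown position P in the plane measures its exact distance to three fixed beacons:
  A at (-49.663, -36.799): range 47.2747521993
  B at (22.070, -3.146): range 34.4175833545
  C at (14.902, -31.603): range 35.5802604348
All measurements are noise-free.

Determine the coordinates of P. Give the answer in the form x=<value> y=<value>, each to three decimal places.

eq1: (x + 49.663)² + (y + 36.799)² = 47.2747521993²
eq2: (x − 22.070)² + (y + 3.146)² = 34.4175833545²
eq3: (x − 14.902)² + (y + 31.603)² = 35.5802604348²
eq3−eq1, eq3−eq2 (x²,y² cancel):
  -129.130·x − 10.392·y = 1630.813494
  14.336·x + 56.914·y = -642.452108
det = -129.130·56.914 − -10.392·14.336 = -7200.325108
x = (1630.813494·56.914 − -10.392·-642.452108) / -7200.325108 = -11.963315
y = (-129.130·-642.452108 − 1630.813494·14.336) / -7200.325108 = -8.274696

x=-11.963 y=-8.275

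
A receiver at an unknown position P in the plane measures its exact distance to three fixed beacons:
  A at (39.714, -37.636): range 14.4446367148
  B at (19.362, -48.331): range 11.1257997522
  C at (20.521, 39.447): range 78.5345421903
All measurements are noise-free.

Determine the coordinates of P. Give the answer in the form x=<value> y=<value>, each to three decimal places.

eq1: (x − 39.714)² + (y + 37.636)² = 14.4446367148²
eq2: (x − 19.362)² + (y + 48.331)² = 11.1257997522²
eq3: (x − 20.521)² + (y − 39.447)² = 78.5345421903²
eq1−eq2, eq1−eq3 (x²,y² cancel):
  -40.704·x − 21.390·y = -198.033577
  -38.386·x + 154.166·y = -6975.519829
det = -40.704·154.166 − -21.390·-38.386 = -7096.249404
x = (-198.033577·154.166 − -21.390·-6975.519829) / -7096.249404 = 25.328368
y = (-40.704·-6975.519829 − -198.033577·-38.386) / -7096.249404 = -38.940266

x=25.328 y=-38.940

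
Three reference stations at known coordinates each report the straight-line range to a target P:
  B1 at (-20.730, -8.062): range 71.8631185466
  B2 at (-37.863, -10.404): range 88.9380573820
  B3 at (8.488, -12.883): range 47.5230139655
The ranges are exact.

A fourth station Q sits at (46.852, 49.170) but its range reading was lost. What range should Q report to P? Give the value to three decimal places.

eq1: (x + 20.730)² + (y + 8.062)² = 71.8631185466²
eq2: (x + 37.863)² + (y + 10.404)² = 88.9380573820²
eq3: (x − 8.488)² + (y + 12.883)² = 47.5230139655²
eq1−eq3, eq1−eq2 (x²,y² cancel):
  58.436·x − 9.642·y = 2649.160040
  -34.266·x − 4.684·y = -1698.549003
det = 58.436·-4.684 − -9.642·-34.266 = -604.106996
x = (2649.160040·-4.684 − -9.642·-1698.549003) / -604.106996 = 47.650624
y = (58.436·-1698.549003 − 2649.160040·-34.266) / -604.106996 = 14.037731
|P − Q| = √((47.650624 − 46.852)² + (14.037731 − 49.170)²) = 35.141345

35.141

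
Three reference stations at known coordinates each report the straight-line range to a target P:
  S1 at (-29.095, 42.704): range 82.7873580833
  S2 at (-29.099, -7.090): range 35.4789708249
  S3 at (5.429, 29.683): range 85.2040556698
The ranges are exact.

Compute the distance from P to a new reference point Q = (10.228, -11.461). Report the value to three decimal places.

62.189

eq1: (x + 29.095)² + (y − 42.704)² = 82.7873580833²
eq2: (x + 29.099)² + (y + 7.090)² = 35.4789708249²
eq3: (x − 5.429)² + (y − 29.683)² = 85.2040556698²
eq1−eq3, eq1−eq2 (x²,y² cancel):
  69.048·x − 26.042·y = -2165.580555
  -0.008·x − 99.588·y = 3821.858548
det = 69.048·-99.588 − -26.042·-0.008 = -6876.560560
x = (-2165.580555·-99.588 − -26.042·3821.858548) / -6876.560560 = -45.836094
y = (69.048·3821.858548 − -2165.580555·-0.008) / -6876.560560 = -38.373015
|P − Q| = √((-45.836094 − 10.228)² + (-38.373015 − -11.461)²) = 62.188739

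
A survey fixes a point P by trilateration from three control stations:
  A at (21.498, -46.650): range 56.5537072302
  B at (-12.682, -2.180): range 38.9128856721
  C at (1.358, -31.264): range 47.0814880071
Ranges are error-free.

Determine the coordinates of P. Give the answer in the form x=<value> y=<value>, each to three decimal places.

eq1: (x − 21.498)² + (y + 46.650)² = 56.5537072302²
eq2: (x + 12.682)² + (y + 2.180)² = 38.9128856721²
eq3: (x − 1.358)² + (y + 31.264)² = 47.0814880071²
eq1−eq2, eq1−eq3 (x²,y² cancel):
  -68.360·x + 88.940·y = -788.691850
  -40.280·x + 30.772·y = -677.449355
det = -68.360·30.772 − 88.940·-40.280 = 1478.929280
x = (-788.691850·30.772 − 88.940·-677.449355) / 1478.929280 = 24.330251
y = (-68.360·-677.449355 − -788.691850·-40.280) / 1478.929280 = 9.832742

x=24.330 y=9.833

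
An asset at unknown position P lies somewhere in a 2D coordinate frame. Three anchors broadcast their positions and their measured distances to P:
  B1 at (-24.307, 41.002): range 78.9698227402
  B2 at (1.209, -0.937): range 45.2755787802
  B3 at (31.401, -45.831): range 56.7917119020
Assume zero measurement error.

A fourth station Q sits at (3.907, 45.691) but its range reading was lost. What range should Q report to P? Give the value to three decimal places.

88.460

eq1: (x + 24.307)² + (y − 41.002)² = 78.9698227402²
eq2: (x − 1.209)² + (y + 0.937)² = 45.2755787802²
eq3: (x − 31.401)² + (y + 45.831)² = 56.7917119020²
eq2−eq1, eq2−eq3 (x²,y² cancel):
  -51.032·x + 83.878·y = -1916.700267
  60.384·x − 89.788·y = 1908.743205
det = -51.032·-89.788 − 83.878·60.384 = -482.827936
x = (-1916.700267·-89.788 − 83.878·1908.743205) / -482.827936 = -24.843469
y = (-51.032·1908.743205 − -1916.700267·60.384) / -482.827936 = -37.966001
|P − Q| = √((-24.843469 − 3.907)² + (-37.966001 − 45.691)²) = 88.459500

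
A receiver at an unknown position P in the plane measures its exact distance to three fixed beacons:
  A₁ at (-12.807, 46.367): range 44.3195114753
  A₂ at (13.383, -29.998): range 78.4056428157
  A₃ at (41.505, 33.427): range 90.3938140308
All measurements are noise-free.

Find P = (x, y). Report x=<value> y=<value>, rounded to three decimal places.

x=-47.746 y=19.100

eq1: (x + 12.807)² + (y − 46.367)² = 44.3195114753²
eq2: (x − 13.383)² + (y + 29.998)² = 78.4056428157²
eq3: (x − 41.505)² + (y − 33.427)² = 90.3938140308²
eq3−eq1, eq3−eq2 (x²,y² cancel):
  -108.624·x + 25.880·y = 5680.711102
  -56.244·x − 126.850·y = 262.552129
det = -108.624·-126.850 − 25.880·-56.244 = 15234.549120
x = (5680.711102·-126.850 − 25.880·262.552129) / 15234.549120 = -47.746280
y = (-108.624·262.552129 − 5680.711102·-56.244) / 15234.549120 = 19.100431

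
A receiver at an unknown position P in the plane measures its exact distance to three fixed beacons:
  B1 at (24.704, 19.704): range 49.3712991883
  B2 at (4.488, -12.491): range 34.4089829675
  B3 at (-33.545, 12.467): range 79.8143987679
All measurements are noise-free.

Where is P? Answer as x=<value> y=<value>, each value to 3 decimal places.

x=34.891 y=-28.605

eq1: (x − 24.704)² + (y − 19.704)² = 49.3712991883²
eq2: (x − 4.488)² + (y + 12.491)² = 34.4089829675²
eq3: (x + 33.545)² + (y − 12.467)² = 79.8143987679²
eq3−eq1, eq3−eq2 (x²,y² cancel):
  116.498·x + 14.474·y = 3650.655185
  76.066·x − 49.916·y = 4081.834253
det = 116.498·-49.916 − 14.474·76.066 = -6916.093452
x = (3650.655185·-49.916 − 14.474·4081.834253) / -6916.093452 = 34.890589
y = (116.498·4081.834253 − 3650.655185·76.066) / -6916.093452 = -28.604991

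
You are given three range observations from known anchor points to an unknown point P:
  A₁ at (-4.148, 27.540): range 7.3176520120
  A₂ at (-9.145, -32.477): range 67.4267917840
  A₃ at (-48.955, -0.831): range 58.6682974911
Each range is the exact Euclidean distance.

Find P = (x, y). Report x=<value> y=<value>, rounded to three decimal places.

x=-2.186 y=34.590

eq1: (x + 4.148)² + (y − 27.540)² = 7.3176520120²
eq2: (x + 9.145)² + (y + 32.477)² = 67.4267917840²
eq3: (x + 48.955)² + (y + 0.831)² = 58.6682974911²
eq2−eq1, eq2−eq3 (x²,y² cancel):
  9.994·x + 120.034·y = 4130.095169
  -79.620·x + 63.292·y = 2363.299152
det = 9.994·63.292 − 120.034·-79.620 = 10189.647328
x = (4130.095169·63.292 − 120.034·2363.299152) / 10189.647328 = -2.185970
y = (9.994·2363.299152 − 4130.095169·-79.620) / 10189.647328 = 34.589714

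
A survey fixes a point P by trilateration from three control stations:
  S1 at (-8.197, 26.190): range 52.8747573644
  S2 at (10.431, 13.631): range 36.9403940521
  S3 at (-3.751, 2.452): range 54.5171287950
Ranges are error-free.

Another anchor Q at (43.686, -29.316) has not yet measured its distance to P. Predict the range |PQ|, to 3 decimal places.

56.844

eq1: (x + 8.197)² + (y − 26.190)² = 52.8747573644²
eq2: (x − 10.431)² + (y − 13.631)² = 36.9403940521²
eq3: (x + 3.751)² + (y − 2.452)² = 54.5171287950²
eq1−eq2, eq1−eq3 (x²,y² cancel):
  37.256·x − 25.118·y = 972.650267
  8.892·x − 47.476·y = -909.401970
det = 37.256·-47.476 − -25.118·8.892 = -1545.416600
x = (972.650267·-47.476 − -25.118·-909.401970) / -1545.416600 = 44.661034
y = (37.256·-909.401970 − 972.650267·8.892) / -1545.416600 = 27.519755
|P − Q| = √((44.661034 − 43.686)² + (27.519755 − -29.316)²) = 56.844118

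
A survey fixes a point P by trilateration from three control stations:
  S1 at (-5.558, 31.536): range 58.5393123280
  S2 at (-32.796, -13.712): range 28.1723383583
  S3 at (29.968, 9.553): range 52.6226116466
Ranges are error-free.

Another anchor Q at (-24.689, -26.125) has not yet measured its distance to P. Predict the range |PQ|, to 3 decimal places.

16.779

eq1: (x + 5.558)² + (y − 31.536)² = 58.5393123280²
eq2: (x + 32.796)² + (y + 13.712)² = 28.1723383583²
eq3: (x − 29.968)² + (y − 9.553)² = 52.6226116466²
eq3−eq1, eq3−eq2 (x²,y² cancel):
  -71.052·x + 43.966·y = -621.642004
  -125.528·x − 46.530·y = 2249.714335
det = -71.052·-46.530 − 43.966·-125.528 = 8825.013608
x = (-621.642004·-46.530 − 43.966·2249.714335) / 8825.013608 = -7.930406
y = (-71.052·2249.714335 − -621.642004·-125.528) / 8825.013608 = -26.955220
|P − Q| = √((-7.930406 − -24.689)² + (-26.955220 − -26.125)²) = 16.779146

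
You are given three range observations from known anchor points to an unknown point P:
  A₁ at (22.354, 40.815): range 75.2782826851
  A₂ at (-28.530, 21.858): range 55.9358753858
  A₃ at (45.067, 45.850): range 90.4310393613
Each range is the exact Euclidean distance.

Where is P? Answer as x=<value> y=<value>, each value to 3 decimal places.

x=-5.504 y=-29.119

eq1: (x − 22.354)² + (y − 40.815)² = 75.2782826851²
eq2: (x + 28.530)² + (y − 21.858)² = 55.9358753858²
eq3: (x − 45.067)² + (y − 45.850)² = 90.4310393613²
eq3−eq1, eq3−eq2 (x²,y² cancel):
  -45.426·x − 10.070·y = 543.261588
  -147.194·x − 47.984·y = 2207.426800
det = -45.426·-47.984 − -10.070·-147.194 = 697.477604
x = (543.261588·-47.984 − -10.070·2207.426800) / 697.477604 = -5.504229
y = (-45.426·2207.426800 − 543.261588·-147.194) / 697.477604 = -29.118818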